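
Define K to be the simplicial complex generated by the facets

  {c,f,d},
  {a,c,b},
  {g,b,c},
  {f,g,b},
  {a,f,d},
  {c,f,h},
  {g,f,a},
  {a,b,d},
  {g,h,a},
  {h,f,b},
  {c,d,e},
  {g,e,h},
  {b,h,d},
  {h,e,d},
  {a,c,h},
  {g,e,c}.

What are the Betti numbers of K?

Fix the vertex order a < b < c < d < e < f < g < h and write every simplex with vertices in increasing order. Then dim K = 2 and the simplices of K are:

  0-simplices (8): a, b, c, d, e, f, g, h
  1-simplices (24): ab, ac, ad, af, ag, ah, bc, bd, bf, bg, bh, cd, ce, cf, cg, ch, de, df, dh, eg, eh, fg, fh, gh
  2-simplices (16): abc, abd, ach, adf, afg, agh, bcg, bdh, bfg, bfh, cde, cdf, ceg, cfh, deh, egh

so the chain groups are C_0 ≅ Z^8, C_1 ≅ Z^24, C_2 ≅ Z^16.

Boundary ∂_1: C_1 → C_0 is given by ∂[p,q] = [q] − [p].
As a 8×24 matrix over Z this has rank 7, with invariant factors (1,1,1,1,1,1,1).

The boundary map ∂_2: C_2 → C_1 acts by ∂[p,q,r] = [q,r] − [p,r] + [p,q]. For instance
  ∂agh = gh − ah + ag,
  ∂cfh = fh − ch + cf.
This gives a 24×16 integer matrix of rank 15; reducing to Smith normal form yields diagonal entries (1,1,1,1,1,1,1,1,1,1,1,1,1,1,1).

Computing H_k = (kernel of ∂_k) / (image of ∂_{k+1}):

  H_0: rank C_0 − rank ∂_1 = 8 − 7 = 1, and the invariant factors of ∂_1 are all 1, so H_0 = Z.
  H_1: rank ker ∂_1 − rank ∂_2 = (24 − 7) − 15 = 2, and the invariant factors of ∂_2 are all 1, so H_1 = Z^2.
  H_2: rank ker ∂_2 − rank ∂_3 = (16 − 15) − 0 = 1, and there is no ∂_3, so H_2 = Z.

(K is a triangulation of the torus T^2.)

Hence the Betti numbers are b_0 = 1, b_1 = 2, b_2 = 1.

b_0 = 1, b_1 = 2, b_2 = 1.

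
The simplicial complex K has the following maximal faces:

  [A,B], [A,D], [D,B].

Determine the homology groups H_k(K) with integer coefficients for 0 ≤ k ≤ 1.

H_0 ≅ Z,  H_1 ≅ Z.

Take the total order A < B < D on the vertex set. Then K (dimension 1) consists of the simplices:

  0-simplices (3): A, B, D
  1-simplices (3): AB, AD, BD

giving chain groups C_0 ≅ Z^3, C_1 ≅ Z^3.

∂_1: C_1 → C_0 maps an edge to its endpoints' difference, ∂[p,q] = q − p. For instance
  ∂BD = D − B.
As a 3×3 matrix over Z this has rank 2, with invariant factors (1,1).

From H_k ≅ ker(∂_k) / im(∂_{k+1}) we obtain:

  H_0: rank C_0 − rank ∂_1 = 3 − 2 = 1, and the invariant factors of ∂_1 are all 1, so H_0 = Z.
  H_1: rank ker ∂_1 − rank ∂_2 = (3 − 2) − 0 = 1, and there is no ∂_2, so H_1 = Z.

(K is a triangulation of the circle S^1.)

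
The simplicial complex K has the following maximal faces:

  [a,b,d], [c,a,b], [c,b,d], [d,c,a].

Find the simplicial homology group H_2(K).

Take the total order a < b < c < d on the vertex set. Then K (dimension 2) consists of the simplices:

  0-simplices (4): a, b, c, d
  1-simplices (6): ab, ac, ad, bc, bd, cd
  2-simplices (4): abc, abd, acd, bcd

Hence C_0 ≅ Z^4, C_1 ≅ Z^6, C_2 ≅ Z^4.

∂_1: C_1 → C_0 maps an edge to its endpoints' difference, ∂[p,q] = q − p.
This gives a 4×6 integer matrix of rank 3; reducing to Smith normal form yields diagonal entries (1,1,1).

∂_2: C_2 → C_1 sends each 2-simplex [p,q,r] to [q,r] − [p,r] + [p,q]. For instance
  ∂acd = cd − ad + ac,
  ∂abd = bd − ad + ab.
This gives a 6×4 integer matrix of rank 3; reducing to Smith normal form yields diagonal entries (1,1,1).

Now H_k = ker ∂_k / im ∂_{k+1}, so:

  H_2: rank ker ∂_2 − rank ∂_3 = (4 − 3) − 0 = 1, and there is no ∂_3, so H_2 ≅ Z.

(K is a triangulation of the 2-sphere S^2.)

H_2 ≅ Z.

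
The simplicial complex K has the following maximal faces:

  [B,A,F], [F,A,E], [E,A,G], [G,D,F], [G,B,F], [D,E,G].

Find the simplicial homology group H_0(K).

We work with the vertex ordering A < B < D < E < F < G. The simplices of K, each written with vertices in increasing order, are:

  0-simplices (6): A, B, D, E, F, G
  1-simplices (12): AB, AE, AF, AG, BF, BG, DE, DF, DG, EF, EG, FG
  2-simplices (6): ABF, AEF, AEG, BFG, DEG, DFG

giving chain groups C_0 ≅ Z^6, C_1 ≅ Z^12, C_2 ≅ Z^6.

The boundary map ∂_1: C_1 → C_0 sends each edge [p,q] (with p < q) to q − p.
This gives a 6×12 integer matrix of rank 5; reducing to Smith normal form yields diagonal entries (1,1,1,1,1).

Boundary ∂_2: C_2 → C_1 maps a triangle to the signed sum of its edges. For instance
  ∂BFG = FG − BG + BF,
  ∂DFG = FG − DG + DF.
The resulting 12×6 matrix has rank 6, and its Smith normal form has invariant factors (1,1,1,1,1,1).

Reading off H_k = ker ∂_k / im ∂_{k+1}:

  H_0: rank C_0 − rank ∂_1 = 6 − 5 = 1, and the invariant factors of ∂_1 are all 1, so H_0 = Z.

(K is a triangulation of the cylinder S^1 x I.)

H_0 ≅ Z.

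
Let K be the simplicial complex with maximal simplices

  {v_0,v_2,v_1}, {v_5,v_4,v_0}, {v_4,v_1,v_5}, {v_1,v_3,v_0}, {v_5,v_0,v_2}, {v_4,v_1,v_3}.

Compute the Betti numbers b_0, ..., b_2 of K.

K has 6 vertices, 12 edges, 6 triangles.
rank ∂_0 = 0, rank ∂_1 = 5 ⇒ b_0 = 6 − 0 − 5 = 1; all invariant factors of ∂_1 are 1 so no torsion. So H_0 = Z.
rank ∂_1 = 5, rank ∂_2 = 6 ⇒ b_1 = 12 − 5 − 6 = 1; all invariant factors of ∂_2 are 1 so no torsion. So H_1 = Z.
rank ∂_2 = 6, rank ∂_3 = 0 ⇒ b_2 = 6 − 6 − 0 = 0. So H_2 = 0.

b_0 = 1, b_1 = 1, b_2 = 0.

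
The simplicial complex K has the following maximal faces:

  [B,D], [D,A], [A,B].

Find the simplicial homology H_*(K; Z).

H_0 ≅ Z,  H_1 ≅ Z.

K has 3 vertices, 3 edges.
rank ∂_0 = 0, rank ∂_1 = 2 ⇒ b_0 = 3 − 0 − 2 = 1; all invariant factors of ∂_1 are 1 so no torsion. So H_0 ≅ Z.
rank ∂_1 = 2, rank ∂_2 = 0 ⇒ b_1 = 3 − 2 − 0 = 1. So H_1 ≅ Z.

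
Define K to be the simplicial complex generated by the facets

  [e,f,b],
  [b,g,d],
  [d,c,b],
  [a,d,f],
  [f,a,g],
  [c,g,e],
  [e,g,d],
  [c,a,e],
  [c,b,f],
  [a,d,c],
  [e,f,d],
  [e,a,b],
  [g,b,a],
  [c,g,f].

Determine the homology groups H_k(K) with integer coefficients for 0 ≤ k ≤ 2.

Take the total order a < b < c < d < e < f < g on the vertex set. Then K (dimension 2) consists of the simplices:

  0-simplices (7): a, b, c, d, e, f, g
  1-simplices (21): ab, ac, ad, ae, af, ag, bc, bd, be, bf, bg, cd, ce, cf, cg, de, df, dg, ef, eg, fg
  2-simplices (14): abe, abg, acd, ace, adf, afg, bcd, bcf, bdg, bef, ceg, cfg, def, deg

so the chain groups are C_0 ≅ Z^7, C_1 ≅ Z^21, C_2 ≅ Z^14.

Boundary ∂_1: C_1 → C_0 is given by ∂[p,q] = [q] − [p]. For instance
  ∂ag = g − a.
This gives a 7×21 integer matrix of rank 6; reducing to Smith normal form yields diagonal entries (1,1,1,1,1,1).

∂_2: C_2 → C_1 sends each 2-simplex [p,q,r] to [q,r] − [p,r] + [p,q]. For instance
  ∂ceg = eg − cg + ce,
  ∂bef = ef − bf + be.
The resulting 21×14 matrix has rank 13, and its Smith normal form has invariant factors (1,1,1,1,1,1,1,1,1,1,1,1,1).

Computing H_k = (kernel of ∂_k) / (image of ∂_{k+1}):

  H_0: rank C_0 − rank ∂_1 = 7 − 6 = 1, and the invariant factors of ∂_1 are all 1, so H_0 = Z.
  H_1: rank ker ∂_1 − rank ∂_2 = (21 − 6) − 13 = 2, and the invariant factors of ∂_2 are all 1, so H_1 = Z^2.
  H_2: rank ker ∂_2 − rank ∂_3 = (14 − 13) − 0 = 1, and there is no ∂_3, so H_2 = Z.

As a check, the Euler characteristic is 7 − 21 + 14 = 0, which agrees with 1 − 2 + 1 = 0.
(K is a triangulation of the torus T^2.)

H_0 ≅ Z,  H_1 ≅ Z^2,  H_2 ≅ Z.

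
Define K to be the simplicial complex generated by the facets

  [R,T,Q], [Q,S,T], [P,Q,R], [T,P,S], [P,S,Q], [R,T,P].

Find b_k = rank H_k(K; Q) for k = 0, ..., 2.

We work with the vertex ordering P < Q < R < S < T. The simplices of K, each written with vertices in increasing order, are:

  0-simplices (5): P, Q, R, S, T
  1-simplices (9): PQ, PR, PS, PT, QR, QS, QT, RT, ST
  2-simplices (6): PQR, PQS, PRT, PST, QRT, QST

Hence C_0 ≅ Z^5, C_1 ≅ Z^9, C_2 ≅ Z^6.

∂_1: C_1 → C_0 maps an edge to its endpoints' difference, ∂[p,q] = q − p. For instance
  ∂ST = T − S.
The resulting 5×9 matrix has rank 4, and its Smith normal form has invariant factors (1,1,1,1).

The boundary map ∂_2: C_2 → C_1 acts by ∂[p,q,r] = [q,r] − [p,r] + [p,q]. For instance
  ∂PST = ST − PT + PS,
  ∂PQR = QR − PR + PQ.
The 9×6 boundary matrix has rank 5 and Smith normal form diag(1,1,1,1,1).

Now H_k = ker ∂_k / im ∂_{k+1}, so:

  H_0: rank C_0 − rank ∂_1 = 5 − 4 = 1, and the invariant factors of ∂_1 are all 1, so H_0 = Z.
  H_1: rank ker ∂_1 − rank ∂_2 = (9 − 4) − 5 = 0, and the invariant factors of ∂_2 are all 1, so H_1 = 0.
  H_2: rank ker ∂_2 − rank ∂_3 = (6 − 5) − 0 = 1, and there is no ∂_3, so H_2 = Z.

Hence the Betti numbers are b_0 = 1, b_1 = 0, b_2 = 1.

b_0 = 1, b_1 = 0, b_2 = 1.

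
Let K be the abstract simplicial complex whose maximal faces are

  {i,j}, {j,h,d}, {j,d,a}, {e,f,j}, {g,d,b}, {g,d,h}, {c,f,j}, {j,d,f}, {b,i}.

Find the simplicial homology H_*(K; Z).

Order the vertices as a < b < c < d < e < f < g < h < i < j. Listing each simplex with vertices in this order, K has dimension 2 with simplices:

  0-simplices (10): a, b, c, d, e, f, g, h, i, j
  1-simplices (17): ad, aj, bd, bg, bi, cf, cj, df, dg, dh, dj, ef, ej, fj, gh, hj, ij
  2-simplices (7): adj, bdg, cfj, dfj, dgh, dhj, efj

so the chain groups are C_0 ≅ Z^10, C_1 ≅ Z^17, C_2 ≅ Z^7.

Boundary ∂_1: C_1 → C_0 sends each edge [p,q] (with p < q) to q − p.
As a 10×17 matrix over Z this has rank 9, with invariant factors (1,1,1,1,1,1,1,1,1).

The boundary map ∂_2: C_2 → C_1 maps a triangle to the signed sum of its edges. For instance
  ∂dgh = gh − dh + dg,
  ∂efj = fj − ej + ef.
The 17×7 boundary matrix has rank 7 and Smith normal form diag(1,1,1,1,1,1,1).

Now H_k = ker ∂_k / im ∂_{k+1}, so:

  H_0: rank C_0 − rank ∂_1 = 10 − 9 = 1, and the invariant factors of ∂_1 are all 1, so H_0 ≅ Z.
  H_1: rank ker ∂_1 − rank ∂_2 = (17 − 9) − 7 = 1, and the invariant factors of ∂_2 are all 1, so H_1 ≅ Z.
  H_2: rank ker ∂_2 − rank ∂_3 = (7 − 7) − 0 = 0, and there is no ∂_3, so H_2 ≅ 0.

As a check, the Euler characteristic is 10 − 17 + 7 = 0, which agrees with 1 − 1 + 0 = 0.

H_0 = Z,  H_1 = Z,  H_2 = 0.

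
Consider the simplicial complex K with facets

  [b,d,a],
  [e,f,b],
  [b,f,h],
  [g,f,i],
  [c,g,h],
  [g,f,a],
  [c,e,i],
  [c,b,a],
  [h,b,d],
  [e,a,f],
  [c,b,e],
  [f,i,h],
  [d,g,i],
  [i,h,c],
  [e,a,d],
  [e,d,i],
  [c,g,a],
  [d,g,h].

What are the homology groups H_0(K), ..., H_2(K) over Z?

Fix the vertex order a < b < c < d < e < f < g < h < i and write every simplex with vertices in increasing order. Then dim K = 2 and the simplices of K are:

  0-simplices (9): a, b, c, d, e, f, g, h, i
  1-simplices (27): ab, ac, ad, ae, af, ag, bc, bd, be, bf, bh, ce, cg, ch, ci, de, dg, dh, di, ef, ei, fg, fh, fi, gh, gi, hi
  2-simplices (18): abc, abd, acg, ade, aef, afg, bce, bdh, bef, bfh, cei, cgh, chi, dei, dgh, dgi, fgi, fhi

giving chain groups C_0 ≅ Z^9, C_1 ≅ Z^27, C_2 ≅ Z^18.

Boundary ∂_1: C_1 → C_0 maps an edge to its endpoints' difference, ∂[p,q] = q − p. For instance
  ∂ad = d − a.
The resulting 9×27 matrix has rank 8, and its Smith normal form has invariant factors (1,1,1,1,1,1,1,1).

Boundary ∂_2: C_2 → C_1 acts by ∂[p,q,r] = [q,r] − [p,r] + [p,q]. For instance
  ∂afg = fg − ag + af,
  ∂aef = ef − af + ae.
As a 27×18 matrix over Z this has rank 18, with invariant factors (1,1,1,1,1,1,1,1,1,1,1,1,1,1,1,1,1,2).

Now H_k = ker ∂_k / im ∂_{k+1}, so:

  H_0: rank C_0 − rank ∂_1 = 9 − 8 = 1, and the invariant factors of ∂_1 are all 1, so H_0 ≅ Z.
  H_1: rank ker ∂_1 − rank ∂_2 = (27 − 8) − 18 = 1, and ∂_2 has invariant factor 2 > 1, so H_1 ≅ Z ⊕ Z_2.
  H_2: rank ker ∂_2 − rank ∂_3 = (18 − 18) − 0 = 0, and there is no ∂_3, so H_2 ≅ 0.

As a check, the Euler characteristic is 9 − 27 + 18 = 0, which agrees with 1 − 1 + 0 = 0.
(K is a triangulation of the Klein bottle.)

H_0 = Z,  H_1 = Z ⊕ Z_2,  H_2 = 0.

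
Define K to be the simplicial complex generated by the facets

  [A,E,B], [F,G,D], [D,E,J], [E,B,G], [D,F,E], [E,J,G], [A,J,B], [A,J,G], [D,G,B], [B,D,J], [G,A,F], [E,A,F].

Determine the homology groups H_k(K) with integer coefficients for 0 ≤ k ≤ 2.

We work with the vertex ordering A < B < D < E < F < G < J. The simplices of K, each written with vertices in increasing order, are:

  0-simplices (7): A, B, D, E, F, G, J
  1-simplices (18): AB, AE, AF, AG, AJ, BD, BE, BG, BJ, DE, DF, DG, DJ, EF, EG, EJ, FG, GJ
  2-simplices (12): ABE, ABJ, AEF, AFG, AGJ, BDG, BDJ, BEG, DEF, DEJ, DFG, EGJ

giving chain groups C_0 ≅ Z^7, C_1 ≅ Z^18, C_2 ≅ Z^12.

Boundary ∂_1: C_1 → C_0 maps an edge to its endpoints' difference, ∂[p,q] = q − p. For instance
  ∂AB = B − A.
The 7×18 boundary matrix has rank 6 and Smith normal form diag(1,1,1,1,1,1).

The boundary map ∂_2: C_2 → C_1 sends each 2-simplex [p,q,r] to [q,r] − [p,r] + [p,q]. For instance
  ∂BDJ = DJ − BJ + BD,
  ∂DEJ = EJ − DJ + DE.
This gives a 18×12 integer matrix of rank 12; reducing to Smith normal form yields diagonal entries (1,1,1,1,1,1,1,1,1,1,1,2).

From H_k ≅ ker(∂_k) / im(∂_{k+1}) we obtain:

  H_0: rank C_0 − rank ∂_1 = 7 − 6 = 1, and the invariant factors of ∂_1 are all 1, so H_0 ≅ Z.
  H_1: rank ker ∂_1 − rank ∂_2 = (18 − 6) − 12 = 0, and ∂_2 has invariant factor 2 > 1, so H_1 ≅ Z/2.
  H_2: rank ker ∂_2 − rank ∂_3 = (12 − 12) − 0 = 0, and there is no ∂_3, so H_2 ≅ 0.

(K is a triangulation of the real projective plane RP^2.)

H_0 = Z,  H_1 = Z/2,  H_2 = 0.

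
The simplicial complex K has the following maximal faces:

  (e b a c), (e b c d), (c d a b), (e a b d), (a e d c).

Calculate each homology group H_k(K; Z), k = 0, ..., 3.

H_0 = Z,  H_1 = 0,  H_2 = 0,  H_3 = Z.

Take the total order a < b < c < d < e on the vertex set. Then K (dimension 3) consists of the simplices:

  0-simplices (5): a, b, c, d, e
  1-simplices (10): ab, ac, ad, ae, bc, bd, be, cd, ce, de
  2-simplices (10): abc, abd, abe, acd, ace, ade, bcd, bce, bde, cde
  3-simplices (5): abcd, abce, abde, acde, bcde

so the chain groups are C_0 ≅ Z^5, C_1 ≅ Z^10, C_2 ≅ Z^10, C_3 ≅ Z^5.

The boundary map ∂_1: C_1 → C_0 sends each edge [p,q] (with p < q) to q − p.
This gives a 5×10 integer matrix of rank 4; reducing to Smith normal form yields diagonal entries (1,1,1,1).

∂_2: C_2 → C_1 maps a triangle to the signed sum of its edges. For instance
  ∂abd = bd − ad + ab,
  ∂bce = ce − be + bc.
The resulting 10×10 matrix has rank 6, and its Smith normal form has invariant factors (1,1,1,1,1,1).

The boundary map ∂_3: C_3 → C_2 sends each 3-simplex σ to the alternating sum Σ_i (−1)^i (σ with its i-th vertex removed). For instance
  ∂bcde = cde − bde + bce − bcd,
  ∂abcd = bcd − acd + abd − abc.
As a 10×5 matrix over Z this has rank 4, with invariant factors (1,1,1,1).

Reading off H_k = ker ∂_k / im ∂_{k+1}:

  H_0: rank C_0 − rank ∂_1 = 5 − 4 = 1, and the invariant factors of ∂_1 are all 1, so H_0 = Z.
  H_1: rank ker ∂_1 − rank ∂_2 = (10 − 4) − 6 = 0, and the invariant factors of ∂_2 are all 1, so H_1 = 0.
  H_2: rank ker ∂_2 − rank ∂_3 = (10 − 6) − 4 = 0, and the invariant factors of ∂_3 are all 1, so H_2 = 0.
  H_3: rank ker ∂_3 − rank ∂_4 = (5 − 4) − 0 = 1, and there is no ∂_4, so H_3 = Z.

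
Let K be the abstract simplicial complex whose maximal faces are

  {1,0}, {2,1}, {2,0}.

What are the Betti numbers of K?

b_0 = 1, b_1 = 1.

Take the total order 0 < 1 < 2 on the vertex set. Then K (dimension 1) consists of the simplices:

  0-simplices (3): [0], [1], [2]
  1-simplices (3): [0,1], [0,2], [1,2]

Hence C_0 ≅ Z^3, C_1 ≅ Z^3.

The boundary map ∂_1: C_1 → C_0 sends each edge [p,q] (with p < q) to q − p.
As a 3×3 matrix over Z this has rank 2, with invariant factors (1,1).

From H_k ≅ ker(∂_k) / im(∂_{k+1}) we obtain:

  H_0: rank C_0 − rank ∂_1 = 3 − 2 = 1, and the invariant factors of ∂_1 are all 1, so H_0 = Z.
  H_1: rank ker ∂_1 − rank ∂_2 = (3 − 2) − 0 = 1, and there is no ∂_2, so H_1 = Z.

Hence the Betti numbers are b_0 = 1, b_1 = 1.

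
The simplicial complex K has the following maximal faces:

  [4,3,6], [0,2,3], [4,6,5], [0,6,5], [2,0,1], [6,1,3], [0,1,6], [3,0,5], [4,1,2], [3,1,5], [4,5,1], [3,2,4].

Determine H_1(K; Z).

H_1 ≅ Z_2.

We work with the vertex ordering 0 < 1 < 2 < 3 < 4 < 5 < 6. The simplices of K, each written with vertices in increasing order, are:

  0-simplices (7): [0], [1], [2], [3], [4], [5], [6]
  1-simplices (18): [0,1], [0,2], [0,3], [0,5], [0,6], [1,2], [1,3], [1,4], [1,5], [1,6], [2,3], [2,4], [3,4], [3,5], [3,6], [4,5], [4,6], [5,6]
  2-simplices (12): [0,1,2], [0,1,6], [0,2,3], [0,3,5], [0,5,6], [1,2,4], [1,3,5], [1,3,6], [1,4,5], [2,3,4], [3,4,6], [4,5,6]

giving chain groups C_0 ≅ Z^7, C_1 ≅ Z^18, C_2 ≅ Z^12.

∂_1: C_1 → C_0 sends each edge [p,q] (with p < q) to q − p.
As a 7×18 matrix over Z this has rank 6, with invariant factors (1,1,1,1,1,1).

Boundary ∂_2: C_2 → C_1 acts by ∂[p,q,r] = [q,r] − [p,r] + [p,q]. For instance
  ∂[4,5,6] = [5,6] − [4,6] + [4,5],
  ∂[3,4,6] = [4,6] − [3,6] + [3,4].
The 18×12 boundary matrix has rank 12 and Smith normal form diag(1,1,1,1,1,1,1,1,1,1,1,2).

From H_k ≅ ker(∂_k) / im(∂_{k+1}) we obtain:

  H_1: rank ker ∂_1 − rank ∂_2 = (18 − 6) − 12 = 0, and ∂_2 has invariant factor 2 > 1, so H_1 = Z_2.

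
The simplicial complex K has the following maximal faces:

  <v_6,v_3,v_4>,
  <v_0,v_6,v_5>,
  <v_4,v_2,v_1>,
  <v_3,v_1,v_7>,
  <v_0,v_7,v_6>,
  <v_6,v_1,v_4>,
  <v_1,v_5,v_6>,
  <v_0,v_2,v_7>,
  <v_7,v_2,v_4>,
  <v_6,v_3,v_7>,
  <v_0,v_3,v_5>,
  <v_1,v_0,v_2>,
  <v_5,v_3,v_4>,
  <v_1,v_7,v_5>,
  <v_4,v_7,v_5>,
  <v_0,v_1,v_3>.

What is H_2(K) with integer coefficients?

Fix the vertex order v_0 < v_1 < v_2 < v_3 < v_4 < v_5 < v_6 < v_7 and write every simplex with vertices in increasing order. Then dim K = 2 and the simplices of K are:

  0-simplices (8): [v_0], [v_1], [v_2], [v_3], [v_4], [v_5], [v_6], [v_7]
  1-simplices (24): (24 of them)
  2-simplices (16): (16 of them)

Hence C_0 ≅ Z^8, C_1 ≅ Z^24, C_2 ≅ Z^16.

∂_1: C_1 → C_0 is given by ∂[p,q] = [q] − [p].
As a 8×24 matrix over Z this has rank 7, with invariant factors (1,1,1,1,1,1,1).

Boundary ∂_2: C_2 → C_1 sends each 2-simplex [p,q,r] to [q,r] − [p,r] + [p,q]. For instance
  ∂[v_4,v_5,v_7] = [v_5,v_7] − [v_4,v_7] + [v_4,v_5],
  ∂[v_0,v_1,v_2] = [v_1,v_2] − [v_0,v_2] + [v_0,v_1].
The resulting 24×16 matrix has rank 15, and its Smith normal form has invariant factors (1,1,1,1,1,1,1,1,1,1,1,1,1,1,1).

Computing H_k = (kernel of ∂_k) / (image of ∂_{k+1}):

  H_2: rank ker ∂_2 − rank ∂_3 = (16 − 15) − 0 = 1, and there is no ∂_3, so H_2 = Z.

H_2 = Z.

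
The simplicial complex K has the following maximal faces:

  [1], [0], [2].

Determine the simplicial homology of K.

H_0 = Z^3.

Order the vertices as 0 < 1 < 2. Listing each simplex with vertices in this order, K has dimension 0 with simplices:

  0-simplices (3): [0], [1], [2]

giving chain groups C_0 ≅ Z^3.

Reading off H_k = ker ∂_k / im ∂_{k+1}:

  H_0: rank C_0 − rank ∂_1 = 3 − 0 = 3, and there is no ∂_1, so H_0 = Z^3.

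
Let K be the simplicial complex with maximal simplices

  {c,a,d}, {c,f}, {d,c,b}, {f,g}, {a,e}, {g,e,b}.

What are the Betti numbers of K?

b_0 = 1, b_1 = 2, b_2 = 0.

Order the vertices as a < b < c < d < e < f < g. Listing each simplex with vertices in this order, K has dimension 2 with simplices:

  0-simplices (7): a, b, c, d, e, f, g
  1-simplices (11): ac, ad, ae, bc, bd, be, bg, cd, cf, eg, fg
  2-simplices (3): acd, bcd, beg

so the chain groups are C_0 ≅ Z^7, C_1 ≅ Z^11, C_2 ≅ Z^3.

The boundary map ∂_1: C_1 → C_0 maps an edge to its endpoints' difference, ∂[p,q] = q − p. For instance
  ∂bc = c − b.
As a 7×11 matrix over Z this has rank 6, with invariant factors (1,1,1,1,1,1).

∂_2: C_2 → C_1 sends each 2-simplex [p,q,r] to [q,r] − [p,r] + [p,q]. For instance
  ∂bcd = cd − bd + bc,
  ∂beg = eg − bg + be.
The resulting 11×3 matrix has rank 3, and its Smith normal form has invariant factors (1,1,1).

Reading off H_k = ker ∂_k / im ∂_{k+1}:

  H_0: rank C_0 − rank ∂_1 = 7 − 6 = 1, and the invariant factors of ∂_1 are all 1, so H_0 = Z.
  H_1: rank ker ∂_1 − rank ∂_2 = (11 − 6) − 3 = 2, and the invariant factors of ∂_2 are all 1, so H_1 = Z^2.
  H_2: rank ker ∂_2 − rank ∂_3 = (3 − 3) − 0 = 0, and there is no ∂_3, so H_2 = 0.

As a check, the Euler characteristic is 7 − 11 + 3 = -1, which agrees with 1 − 2 + 0 = -1.

Hence the Betti numbers are b_0 = 1, b_1 = 2, b_2 = 0.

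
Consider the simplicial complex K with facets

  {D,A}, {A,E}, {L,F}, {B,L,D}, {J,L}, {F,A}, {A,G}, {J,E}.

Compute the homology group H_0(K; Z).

Fix the vertex order A < B < D < E < F < G < J < L and write every simplex with vertices in increasing order. Then dim K = 2 and the simplices of K are:

  0-simplices (8): A, B, D, E, F, G, J, L
  1-simplices (10): AD, AE, AF, AG, BD, BL, DL, EJ, FL, JL
  2-simplices (1): BDL

so the chain groups are C_0 ≅ Z^8, C_1 ≅ Z^10, C_2 ≅ Z^1.

Boundary ∂_1: C_1 → C_0 maps an edge to its endpoints' difference, ∂[p,q] = q − p. For instance
  ∂EJ = J − E.
The resulting 8×10 matrix has rank 7, and its Smith normal form has invariant factors (1,1,1,1,1,1,1).

The boundary map ∂_2: C_2 → C_1 acts by ∂[p,q,r] = [q,r] − [p,r] + [p,q]. For instance
  ∂BDL = DL − BL + BD.
The resulting 10×1 matrix has rank 1, and its Smith normal form has invariant factors (1).

Computing H_k = (kernel of ∂_k) / (image of ∂_{k+1}):

  H_0: rank C_0 − rank ∂_1 = 8 − 7 = 1, and the invariant factors of ∂_1 are all 1, so H_0 ≅ Z.

H_0 ≅ Z.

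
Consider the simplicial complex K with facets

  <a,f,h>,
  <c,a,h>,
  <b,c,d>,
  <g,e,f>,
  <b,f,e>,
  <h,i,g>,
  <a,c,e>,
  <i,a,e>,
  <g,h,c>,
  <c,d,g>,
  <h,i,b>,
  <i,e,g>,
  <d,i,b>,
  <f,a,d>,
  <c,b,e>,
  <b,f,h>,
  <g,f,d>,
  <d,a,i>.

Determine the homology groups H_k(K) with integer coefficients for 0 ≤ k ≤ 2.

Take the total order a < b < c < d < e < f < g < h < i on the vertex set. Then K (dimension 2) consists of the simplices:

  0-simplices (9): a, b, c, d, e, f, g, h, i
  1-simplices (27): ac, ad, ae, af, ah, ai, bc, bd, be, bf, bh, bi, cd, ce, cg, ch, df, dg, di, ef, eg, ei, fg, fh, gh, gi, hi
  2-simplices (18): ace, ach, adf, adi, aei, afh, bcd, bce, bdi, bef, bfh, bhi, cdg, cgh, dfg, efg, egi, ghi

giving chain groups C_0 ≅ Z^9, C_1 ≅ Z^27, C_2 ≅ Z^18.

The boundary map ∂_1: C_1 → C_0 maps an edge to its endpoints' difference, ∂[p,q] = q − p.
The resulting 9×27 matrix has rank 8, and its Smith normal form has invariant factors (1,1,1,1,1,1,1,1).

Boundary ∂_2: C_2 → C_1 sends each 2-simplex [p,q,r] to [q,r] − [p,r] + [p,q]. For instance
  ∂ace = ce − ae + ac,
  ∂aei = ei − ai + ae.
The 27×18 boundary matrix has rank 17 and Smith normal form diag(1,1,1,1,1,1,1,1,1,1,1,1,1,1,1,1,1).

Now H_k = ker ∂_k / im ∂_{k+1}, so:

  H_0: rank C_0 − rank ∂_1 = 9 − 8 = 1, and the invariant factors of ∂_1 are all 1, so H_0 ≅ Z.
  H_1: rank ker ∂_1 − rank ∂_2 = (27 − 8) − 17 = 2, and the invariant factors of ∂_2 are all 1, so H_1 ≅ Z^2.
  H_2: rank ker ∂_2 − rank ∂_3 = (18 − 17) − 0 = 1, and there is no ∂_3, so H_2 ≅ Z.

H_0 ≅ Z,  H_1 ≅ Z^2,  H_2 ≅ Z.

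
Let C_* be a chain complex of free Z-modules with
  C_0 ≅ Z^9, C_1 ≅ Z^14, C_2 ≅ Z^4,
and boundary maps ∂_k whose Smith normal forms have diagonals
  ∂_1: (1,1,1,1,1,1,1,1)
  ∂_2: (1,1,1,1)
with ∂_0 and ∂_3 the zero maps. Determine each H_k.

H_0: b_0 = 9 − 0 − 8 = 1; torsion from ∂_1 factors > 1: none. So H_0 = Z.
H_1: b_1 = 14 − 8 − 4 = 2; torsion from ∂_2 factors > 1: none. So H_1 = Z^2.
H_2: b_2 = 4 − 4 − 0 = 0; torsion from ∂_3 factors > 1: none. So H_2 = 0.

H_0 = Z,  H_1 = Z^2,  H_2 = 0.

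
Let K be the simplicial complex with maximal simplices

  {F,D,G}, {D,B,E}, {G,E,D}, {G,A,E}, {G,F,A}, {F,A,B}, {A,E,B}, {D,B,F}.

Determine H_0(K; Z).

Fix the vertex order A < B < D < E < F < G and write every simplex with vertices in increasing order. Then dim K = 2 and the simplices of K are:

  0-simplices (6): A, B, D, E, F, G
  1-simplices (12): AB, AE, AF, AG, BD, BE, BF, DE, DF, DG, EG, FG
  2-simplices (8): ABE, ABF, AEG, AFG, BDE, BDF, DEG, DFG

so the chain groups are C_0 ≅ Z^6, C_1 ≅ Z^12, C_2 ≅ Z^8.

The boundary map ∂_1: C_1 → C_0 sends each edge [p,q] (with p < q) to q − p.
This gives a 6×12 integer matrix of rank 5; reducing to Smith normal form yields diagonal entries (1,1,1,1,1).

The boundary map ∂_2: C_2 → C_1 acts by ∂[p,q,r] = [q,r] − [p,r] + [p,q]. For instance
  ∂BDF = DF − BF + BD,
  ∂AEG = EG − AG + AE.
The 12×8 boundary matrix has rank 7 and Smith normal form diag(1,1,1,1,1,1,1).

Computing H_k = (kernel of ∂_k) / (image of ∂_{k+1}):

  H_0: rank C_0 − rank ∂_1 = 6 − 5 = 1, and the invariant factors of ∂_1 are all 1, so H_0 ≅ Z.

H_0 = Z.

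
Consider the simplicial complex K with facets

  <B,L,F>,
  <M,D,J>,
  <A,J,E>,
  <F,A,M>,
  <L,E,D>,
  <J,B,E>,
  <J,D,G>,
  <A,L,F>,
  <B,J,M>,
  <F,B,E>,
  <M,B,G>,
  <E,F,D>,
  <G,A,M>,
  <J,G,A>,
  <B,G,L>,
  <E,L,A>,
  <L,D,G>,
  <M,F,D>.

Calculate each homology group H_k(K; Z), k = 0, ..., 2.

H_0 = Z,  H_1 = Z ⊕ Z/2,  H_2 = 0.

Fix the vertex order A < B < D < E < F < G < J < L < M and write every simplex with vertices in increasing order. Then dim K = 2 and the simplices of K are:

  0-simplices (9): A, B, D, E, F, G, J, L, M
  1-simplices (27): AE, AF, AG, AJ, AL, AM, BE, BF, BG, BJ, BL, BM, DE, DF, DG, DJ, DL, DM, EF, EJ, EL, FL, FM, GJ, GL, GM, JM
  2-simplices (18): AEJ, AEL, AFL, AFM, AGJ, AGM, BEF, BEJ, BFL, BGL, BGM, BJM, DEF, DEL, DFM, DGJ, DGL, DJM

Hence C_0 ≅ Z^9, C_1 ≅ Z^27, C_2 ≅ Z^18.

The boundary map ∂_1: C_1 → C_0 is given by ∂[p,q] = [q] − [p]. For instance
  ∂DE = E − D.
The resulting 9×27 matrix has rank 8, and its Smith normal form has invariant factors (1,1,1,1,1,1,1,1).

Boundary ∂_2: C_2 → C_1 maps a triangle to the signed sum of its edges. For instance
  ∂BEF = EF − BF + BE,
  ∂BGL = GL − BL + BG.
As a 27×18 matrix over Z this has rank 18, with invariant factors (1,1,1,1,1,1,1,1,1,1,1,1,1,1,1,1,1,2).

From H_k ≅ ker(∂_k) / im(∂_{k+1}) we obtain:

  H_0: rank C_0 − rank ∂_1 = 9 − 8 = 1, and the invariant factors of ∂_1 are all 1, so H_0 = Z.
  H_1: rank ker ∂_1 − rank ∂_2 = (27 − 8) − 18 = 1, and ∂_2 has invariant factor 2 > 1, so H_1 = Z ⊕ Z/2.
  H_2: rank ker ∂_2 − rank ∂_3 = (18 − 18) − 0 = 0, and there is no ∂_3, so H_2 = 0.

(K is a triangulation of the Klein bottle.)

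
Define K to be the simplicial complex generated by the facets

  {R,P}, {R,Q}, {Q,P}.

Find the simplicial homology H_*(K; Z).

H_0 = Z,  H_1 = Z.

We work with the vertex ordering P < Q < R. The simplices of K, each written with vertices in increasing order, are:

  0-simplices (3): P, Q, R
  1-simplices (3): PQ, PR, QR

Hence C_0 ≅ Z^3, C_1 ≅ Z^3.

The boundary map ∂_1: C_1 → C_0 sends each edge [p,q] (with p < q) to q − p. For instance
  ∂PR = R − P.
This gives a 3×3 integer matrix of rank 2; reducing to Smith normal form yields diagonal entries (1,1).

From H_k ≅ ker(∂_k) / im(∂_{k+1}) we obtain:

  H_0: rank C_0 − rank ∂_1 = 3 − 2 = 1, and the invariant factors of ∂_1 are all 1, so H_0 ≅ Z.
  H_1: rank ker ∂_1 − rank ∂_2 = (3 − 2) − 0 = 1, and there is no ∂_2, so H_1 ≅ Z.

As a check, the Euler characteristic is 3 − 3 = 0, which agrees with 1 − 1 = 0.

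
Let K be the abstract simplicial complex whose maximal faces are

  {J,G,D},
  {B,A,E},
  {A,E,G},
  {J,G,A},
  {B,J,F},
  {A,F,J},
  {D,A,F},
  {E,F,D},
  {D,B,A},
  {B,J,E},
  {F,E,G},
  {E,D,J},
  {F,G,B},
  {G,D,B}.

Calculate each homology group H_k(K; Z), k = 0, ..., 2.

K has 7 vertices, 21 edges, 14 triangles.
rank ∂_0 = 0, rank ∂_1 = 6 ⇒ b_0 = 7 − 0 − 6 = 1; all invariant factors of ∂_1 are 1 so no torsion. So H_0 = Z.
rank ∂_1 = 6, rank ∂_2 = 13 ⇒ b_1 = 21 − 6 − 13 = 2; all invariant factors of ∂_2 are 1 so no torsion. So H_1 = Z^2.
rank ∂_2 = 13, rank ∂_3 = 0 ⇒ b_2 = 14 − 13 − 0 = 1. So H_2 = Z.

H_0 ≅ Z,  H_1 ≅ Z^2,  H_2 ≅ Z.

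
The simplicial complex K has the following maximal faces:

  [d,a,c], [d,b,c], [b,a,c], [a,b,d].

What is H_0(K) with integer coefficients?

We work with the vertex ordering a < b < c < d. The simplices of K, each written with vertices in increasing order, are:

  0-simplices (4): a, b, c, d
  1-simplices (6): ab, ac, ad, bc, bd, cd
  2-simplices (4): abc, abd, acd, bcd

giving chain groups C_0 ≅ Z^4, C_1 ≅ Z^6, C_2 ≅ Z^4.

The boundary map ∂_1: C_1 → C_0 is given by ∂[p,q] = [q] − [p]. For instance
  ∂bc = c − b.
This gives a 4×6 integer matrix of rank 3; reducing to Smith normal form yields diagonal entries (1,1,1).

∂_2: C_2 → C_1 maps a triangle to the signed sum of its edges. For instance
  ∂abd = bd − ad + ab,
  ∂acd = cd − ad + ac.
This gives a 6×4 integer matrix of rank 3; reducing to Smith normal form yields diagonal entries (1,1,1).

Computing H_k = (kernel of ∂_k) / (image of ∂_{k+1}):

  H_0: rank C_0 − rank ∂_1 = 4 − 3 = 1, and the invariant factors of ∂_1 are all 1, so H_0 = Z.

H_0 = Z.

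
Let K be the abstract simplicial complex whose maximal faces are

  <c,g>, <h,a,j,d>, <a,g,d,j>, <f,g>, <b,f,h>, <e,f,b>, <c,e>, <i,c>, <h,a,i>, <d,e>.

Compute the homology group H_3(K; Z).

Order the vertices as a < b < c < d < e < f < g < h < i < j. Listing each simplex with vertices in this order, K has dimension 3 with simplices:

  0-simplices (10): a, b, c, d, e, f, g, h, i, j
  1-simplices (21): ad, ag, ah, ai, aj, be, bf, bh, ce, cg, ci, de, dg, dh, dj, ef, fg, fh, gj, hi, hj
  2-simplices (10): adg, adh, adj, agj, ahi, ahj, bef, bfh, dgj, dhj
  3-simplices (2): adgj, adhj

Hence C_0 ≅ Z^10, C_1 ≅ Z^21, C_2 ≅ Z^10, C_3 ≅ Z^2.

The boundary map ∂_1: C_1 → C_0 maps an edge to its endpoints' difference, ∂[p,q] = q − p.
The 10×21 boundary matrix has rank 9 and Smith normal form diag(1,1,1,1,1,1,1,1,1).

Boundary ∂_2: C_2 → C_1 acts by ∂[p,q,r] = [q,r] − [p,r] + [p,q]. For instance
  ∂adj = dj − aj + ad,
  ∂adh = dh − ah + ad.
The 21×10 boundary matrix has rank 8 and Smith normal form diag(1,1,1,1,1,1,1,1).

∂_3: C_3 → C_2 sends each 3-simplex σ to the alternating sum Σ_i (−1)^i (σ with its i-th vertex removed). For instance
  ∂adgj = dgj − agj + adj − adg,
  ∂adhj = dhj − ahj + adj − adh.
The resulting 10×2 matrix has rank 2, and its Smith normal form has invariant factors (1,1).

Reading off H_k = ker ∂_k / im ∂_{k+1}:

  H_3: rank ker ∂_3 − rank ∂_4 = (2 − 2) − 0 = 0, and there is no ∂_4, so H_3 ≅ 0.

H_3 = 0.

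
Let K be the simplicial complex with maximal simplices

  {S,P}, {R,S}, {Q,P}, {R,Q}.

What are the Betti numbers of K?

Fix the vertex order P < Q < R < S and write every simplex with vertices in increasing order. Then dim K = 1 and the simplices of K are:

  0-simplices (4): P, Q, R, S
  1-simplices (4): PQ, PS, QR, RS

Hence C_0 ≅ Z^4, C_1 ≅ Z^4.

∂_1: C_1 → C_0 is given by ∂[p,q] = [q] − [p]. For instance
  ∂PQ = Q − P.
This gives a 4×4 integer matrix of rank 3; reducing to Smith normal form yields diagonal entries (1,1,1).

Reading off H_k = ker ∂_k / im ∂_{k+1}:

  H_0: rank C_0 − rank ∂_1 = 4 − 3 = 1, and the invariant factors of ∂_1 are all 1, so H_0 = Z.
  H_1: rank ker ∂_1 − rank ∂_2 = (4 − 3) − 0 = 1, and there is no ∂_2, so H_1 = Z.

(K is a triangulation of the circle S^1.)

Hence the Betti numbers are b_0 = 1, b_1 = 1.

b_0 = 1, b_1 = 1.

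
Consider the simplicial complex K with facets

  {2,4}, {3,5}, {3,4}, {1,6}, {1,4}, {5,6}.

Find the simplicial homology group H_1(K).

We work with the vertex ordering 1 < 2 < 3 < 4 < 5 < 6. The simplices of K, each written with vertices in increasing order, are:

  0-simplices (6): [1], [2], [3], [4], [5], [6]
  1-simplices (6): [1,4], [1,6], [2,4], [3,4], [3,5], [5,6]

so the chain groups are C_0 ≅ Z^6, C_1 ≅ Z^6.

The boundary map ∂_1: C_1 → C_0 maps an edge to its endpoints' difference, ∂[p,q] = q − p.
As a 6×6 matrix over Z this has rank 5, with invariant factors (1,1,1,1,1).

Reading off H_k = ker ∂_k / im ∂_{k+1}:

  H_1: rank ker ∂_1 − rank ∂_2 = (6 − 5) − 0 = 1, and there is no ∂_2, so H_1 = Z.

H_1 = Z.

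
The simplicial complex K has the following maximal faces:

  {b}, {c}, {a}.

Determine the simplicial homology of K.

H_0 ≅ Z^3.

Order the vertices as a < b < c. Listing each simplex with vertices in this order, K has dimension 0 with simplices:

  0-simplices (3): a, b, c

giving chain groups C_0 ≅ Z^3.

Reading off H_k = ker ∂_k / im ∂_{k+1}:

  H_0: rank C_0 − rank ∂_1 = 3 − 0 = 3, and there is no ∂_1, so H_0 ≅ Z^3.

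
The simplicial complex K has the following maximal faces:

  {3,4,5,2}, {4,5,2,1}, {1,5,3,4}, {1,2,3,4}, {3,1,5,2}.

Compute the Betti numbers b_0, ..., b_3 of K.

b_0 = 1, b_1 = 0, b_2 = 0, b_3 = 1.

Order the vertices as 1 < 2 < 3 < 4 < 5. Listing each simplex with vertices in this order, K has dimension 3 with simplices:

  0-simplices (5): [1], [2], [3], [4], [5]
  1-simplices (10): [1,2], [1,3], [1,4], [1,5], [2,3], [2,4], [2,5], [3,4], [3,5], [4,5]
  2-simplices (10): [1,2,3], [1,2,4], [1,2,5], [1,3,4], [1,3,5], [1,4,5], [2,3,4], [2,3,5], [2,4,5], [3,4,5]
  3-simplices (5): [1,2,3,4], [1,2,3,5], [1,2,4,5], [1,3,4,5], [2,3,4,5]

giving chain groups C_0 ≅ Z^5, C_1 ≅ Z^10, C_2 ≅ Z^10, C_3 ≅ Z^5.

The boundary map ∂_1: C_1 → C_0 is given by ∂[p,q] = [q] − [p]. For instance
  ∂[1,3] = [3] − [1].
As a 5×10 matrix over Z this has rank 4, with invariant factors (1,1,1,1).

Boundary ∂_2: C_2 → C_1 acts by ∂[p,q,r] = [q,r] − [p,r] + [p,q]. For instance
  ∂[1,3,4] = [3,4] − [1,4] + [1,3],
  ∂[1,2,5] = [2,5] − [1,5] + [1,2].
This gives a 10×10 integer matrix of rank 6; reducing to Smith normal form yields diagonal entries (1,1,1,1,1,1).

The boundary map ∂_3: C_3 → C_2 sends each 3-simplex σ to the alternating sum Σ_i (−1)^i (σ with its i-th vertex removed). For instance
  ∂[1,2,4,5] = [2,4,5] − [1,4,5] + [1,2,5] − [1,2,4],
  ∂[1,2,3,5] = [2,3,5] − [1,3,5] + [1,2,5] − [1,2,3].
The 10×5 boundary matrix has rank 4 and Smith normal form diag(1,1,1,1).

Reading off H_k = ker ∂_k / im ∂_{k+1}:

  H_0: rank C_0 − rank ∂_1 = 5 − 4 = 1, and the invariant factors of ∂_1 are all 1, so H_0 ≅ Z.
  H_1: rank ker ∂_1 − rank ∂_2 = (10 − 4) − 6 = 0, and the invariant factors of ∂_2 are all 1, so H_1 ≅ 0.
  H_2: rank ker ∂_2 − rank ∂_3 = (10 − 6) − 4 = 0, and the invariant factors of ∂_3 are all 1, so H_2 ≅ 0.
  H_3: rank ker ∂_3 − rank ∂_4 = (5 − 4) − 0 = 1, and there is no ∂_4, so H_3 ≅ Z.

Hence the Betti numbers are b_0 = 1, b_1 = 0, b_2 = 0, b_3 = 1.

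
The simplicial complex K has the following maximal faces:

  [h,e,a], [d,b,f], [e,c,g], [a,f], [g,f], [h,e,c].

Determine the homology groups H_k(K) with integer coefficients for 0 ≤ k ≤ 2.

K has 8 vertices, 12 edges, 4 triangles.
rank ∂_0 = 0, rank ∂_1 = 7 ⇒ b_0 = 8 − 0 − 7 = 1; all invariant factors of ∂_1 are 1 so no torsion. So H_0 = Z.
rank ∂_1 = 7, rank ∂_2 = 4 ⇒ b_1 = 12 − 7 − 4 = 1; all invariant factors of ∂_2 are 1 so no torsion. So H_1 = Z.
rank ∂_2 = 4, rank ∂_3 = 0 ⇒ b_2 = 4 − 4 − 0 = 0. So H_2 = 0.

H_0 = Z,  H_1 = Z,  H_2 = 0.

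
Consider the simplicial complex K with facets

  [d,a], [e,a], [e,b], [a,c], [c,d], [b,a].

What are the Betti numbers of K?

b_0 = 1, b_1 = 2.

Order the vertices as a < b < c < d < e. Listing each simplex with vertices in this order, K has dimension 1 with simplices:

  0-simplices (5): a, b, c, d, e
  1-simplices (6): ab, ac, ad, ae, be, cd

giving chain groups C_0 ≅ Z^5, C_1 ≅ Z^6.

∂_1: C_1 → C_0 sends each edge [p,q] (with p < q) to q − p. For instance
  ∂ad = d − a.
This gives a 5×6 integer matrix of rank 4; reducing to Smith normal form yields diagonal entries (1,1,1,1).

Reading off H_k = ker ∂_k / im ∂_{k+1}:

  H_0: rank C_0 − rank ∂_1 = 5 − 4 = 1, and the invariant factors of ∂_1 are all 1, so H_0 = Z.
  H_1: rank ker ∂_1 − rank ∂_2 = (6 − 4) − 0 = 2, and there is no ∂_2, so H_1 = Z^2.

As a check, the Euler characteristic is 5 − 6 = -1, which agrees with 1 − 2 = -1.
(K is a triangulation of a wedge of 2 circles.)

Hence the Betti numbers are b_0 = 1, b_1 = 2.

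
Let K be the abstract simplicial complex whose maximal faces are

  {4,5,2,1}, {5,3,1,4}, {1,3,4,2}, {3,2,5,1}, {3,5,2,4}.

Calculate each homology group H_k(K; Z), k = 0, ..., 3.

H_0 = Z,  H_1 = 0,  H_2 = 0,  H_3 = Z.

K has 5 vertices, 10 edges, 10 triangles, 5 3-simplices.
rank ∂_0 = 0, rank ∂_1 = 4 ⇒ b_0 = 5 − 0 − 4 = 1; all invariant factors of ∂_1 are 1 so no torsion. So H_0 ≅ Z.
rank ∂_1 = 4, rank ∂_2 = 6 ⇒ b_1 = 10 − 4 − 6 = 0; all invariant factors of ∂_2 are 1 so no torsion. So H_1 ≅ 0.
rank ∂_2 = 6, rank ∂_3 = 4 ⇒ b_2 = 10 − 6 − 4 = 0; all invariant factors of ∂_3 are 1 so no torsion. So H_2 ≅ 0.
rank ∂_3 = 4, rank ∂_4 = 0 ⇒ b_3 = 5 − 4 − 0 = 1. So H_3 ≅ Z.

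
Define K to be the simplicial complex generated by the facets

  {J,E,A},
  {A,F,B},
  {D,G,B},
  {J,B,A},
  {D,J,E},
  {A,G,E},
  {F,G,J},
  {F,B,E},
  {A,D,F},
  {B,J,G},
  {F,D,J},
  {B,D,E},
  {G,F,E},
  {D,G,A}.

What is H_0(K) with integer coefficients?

H_0 ≅ Z.

We work with the vertex ordering A < B < D < E < F < G < J. The simplices of K, each written with vertices in increasing order, are:

  0-simplices (7): A, B, D, E, F, G, J
  1-simplices (21): AB, AD, AE, AF, AG, AJ, BD, BE, BF, BG, BJ, DE, DF, DG, DJ, EF, EG, EJ, FG, FJ, GJ
  2-simplices (14): ABF, ABJ, ADF, ADG, AEG, AEJ, BDE, BDG, BEF, BGJ, DEJ, DFJ, EFG, FGJ

giving chain groups C_0 ≅ Z^7, C_1 ≅ Z^21, C_2 ≅ Z^14.

Boundary ∂_1: C_1 → C_0 maps an edge to its endpoints' difference, ∂[p,q] = q − p. For instance
  ∂EF = F − E.
As a 7×21 matrix over Z this has rank 6, with invariant factors (1,1,1,1,1,1).

∂_2: C_2 → C_1 sends each 2-simplex [p,q,r] to [q,r] − [p,r] + [p,q]. For instance
  ∂BEF = EF − BF + BE,
  ∂AEJ = EJ − AJ + AE.
The resulting 21×14 matrix has rank 13, and its Smith normal form has invariant factors (1,1,1,1,1,1,1,1,1,1,1,1,1).

Reading off H_k = ker ∂_k / im ∂_{k+1}:

  H_0: rank C_0 − rank ∂_1 = 7 − 6 = 1, and the invariant factors of ∂_1 are all 1, so H_0 = Z.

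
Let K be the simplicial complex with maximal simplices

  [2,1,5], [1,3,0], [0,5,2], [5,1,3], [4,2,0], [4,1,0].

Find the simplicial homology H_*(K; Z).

Order the vertices as 0 < 1 < 2 < 3 < 4 < 5. Listing each simplex with vertices in this order, K has dimension 2 with simplices:

  0-simplices (6): [0], [1], [2], [3], [4], [5]
  1-simplices (12): [0,1], [0,2], [0,3], [0,4], [0,5], [1,2], [1,3], [1,4], [1,5], [2,4], [2,5], [3,5]
  2-simplices (6): [0,1,3], [0,1,4], [0,2,4], [0,2,5], [1,2,5], [1,3,5]

Hence C_0 ≅ Z^6, C_1 ≅ Z^12, C_2 ≅ Z^6.

Boundary ∂_1: C_1 → C_0 is given by ∂[p,q] = [q] − [p].
As a 6×12 matrix over Z this has rank 5, with invariant factors (1,1,1,1,1).

∂_2: C_2 → C_1 maps a triangle to the signed sum of its edges. For instance
  ∂[0,1,3] = [1,3] − [0,3] + [0,1],
  ∂[0,2,5] = [2,5] − [0,5] + [0,2].
This gives a 12×6 integer matrix of rank 6; reducing to Smith normal form yields diagonal entries (1,1,1,1,1,1).

Reading off H_k = ker ∂_k / im ∂_{k+1}:

  H_0: rank C_0 − rank ∂_1 = 6 − 5 = 1, and the invariant factors of ∂_1 are all 1, so H_0 = Z.
  H_1: rank ker ∂_1 − rank ∂_2 = (12 − 5) − 6 = 1, and the invariant factors of ∂_2 are all 1, so H_1 = Z.
  H_2: rank ker ∂_2 − rank ∂_3 = (6 − 6) − 0 = 0, and there is no ∂_3, so H_2 = 0.

As a check, the Euler characteristic is 6 − 12 + 6 = 0, which agrees with 1 − 1 + 0 = 0.

H_0 = Z,  H_1 = Z,  H_2 = 0.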